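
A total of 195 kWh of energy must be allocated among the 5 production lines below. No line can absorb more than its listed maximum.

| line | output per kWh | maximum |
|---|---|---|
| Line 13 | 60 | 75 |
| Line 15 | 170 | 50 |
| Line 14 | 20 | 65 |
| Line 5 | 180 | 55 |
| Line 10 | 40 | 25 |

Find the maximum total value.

Rank by output per kWh: Line 5 180 > Line 15 170 > Line 13 60 > Line 10 40 > Line 14 20.
Line 5 takes 55 to reach its cap of 55 — 140 left.
Line 15 takes 50 to reach its cap of 50 — 90 left.
Line 13 takes 75 to reach its cap of 75 — 15 left.
Only 15 left; Line 10 takes them to reach 15.
Total = 60×75 + 170×50 + 180×55 + 40×15 = 23500.

23500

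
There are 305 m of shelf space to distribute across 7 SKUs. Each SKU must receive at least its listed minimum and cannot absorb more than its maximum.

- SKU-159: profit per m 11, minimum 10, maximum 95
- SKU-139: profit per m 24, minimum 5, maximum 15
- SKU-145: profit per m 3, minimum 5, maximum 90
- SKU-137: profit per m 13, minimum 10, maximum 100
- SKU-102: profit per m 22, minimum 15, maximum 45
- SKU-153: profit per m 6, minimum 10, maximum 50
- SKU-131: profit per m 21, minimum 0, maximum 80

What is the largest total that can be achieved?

Meeting every minimum uses 10+5+5+10+15+10+0 = 55 m, leaving 250.
Order the SKUs by profit per m: SKU-139 24 > SKU-102 22 > SKU-131 21 > SKU-137 13 > SKU-159 11 > SKU-153 6 > SKU-145 3.
SKU-139: +10 to 15 (cap) — 240 left.
SKU-102: +30 to 45 (cap) — 210 left.
SKU-131 takes 80 more to reach its cap of 80 — 130 left.
SKU-137 takes 90 more to reach its cap of 100 — 40 left.
Only 40 left; SKU-159 takes them to reach 50.
Total = 11×50 + 24×15 + 3×5 + 13×100 + 22×45 + 6×10 + 21×80 = 4955.

4955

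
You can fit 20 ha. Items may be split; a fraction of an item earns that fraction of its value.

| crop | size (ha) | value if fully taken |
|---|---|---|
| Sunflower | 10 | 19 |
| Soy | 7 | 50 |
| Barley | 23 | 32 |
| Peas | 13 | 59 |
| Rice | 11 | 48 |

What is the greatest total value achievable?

109

Sort by value density: Soy 50/7≈7.14, Peas 59/13≈4.54, Rice 48/11≈4.36, Sunflower 19/10≈1.9, Barley 32/23≈1.39.
Soy: take in full, 7 ha for value 50 → 13 left.
Peas: take in full, 13 ha for value 59 → 0 left.
Total value = 109.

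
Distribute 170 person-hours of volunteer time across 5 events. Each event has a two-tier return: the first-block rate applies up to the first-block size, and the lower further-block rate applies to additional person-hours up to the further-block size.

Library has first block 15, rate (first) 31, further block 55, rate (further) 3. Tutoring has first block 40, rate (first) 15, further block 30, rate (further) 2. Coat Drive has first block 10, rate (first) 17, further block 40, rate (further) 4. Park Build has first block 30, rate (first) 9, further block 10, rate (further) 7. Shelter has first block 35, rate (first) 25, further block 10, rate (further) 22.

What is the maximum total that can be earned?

Rank every tier by rate: Library/T1 31 > Shelter/T1 25 > Shelter/T2 22 > Coat Drive/T1 17 > Tutoring/T1 15 > Park Build/T1 9 > Park Build/T2 7 > Coat Drive/T2 4 > Library/T2 3 > Tutoring/T2 2.
Fill Library T1 block (15 at 31) → 155 left.
Fill Shelter T1 block (35 at 25) → 120 left.
Fill Shelter T2 block (10 at 22) → 110 left.
Coat Drive/T1 (17): +10 → 100 left.
Tutoring/T1 (15): +40 → 60 left.
Fill Park Build T1 block (30 at 9) → 30 left.
Fill Park Build T2 block (10 at 7) → 20 left.
Coat Drive/T2: +20 of 40 at 4; pool empty.
Total = 31×15 + 25×35 + 22×10 + 17×10 + 15×40 + 9×30 + 7×10 + 4×20 = 2750.

2750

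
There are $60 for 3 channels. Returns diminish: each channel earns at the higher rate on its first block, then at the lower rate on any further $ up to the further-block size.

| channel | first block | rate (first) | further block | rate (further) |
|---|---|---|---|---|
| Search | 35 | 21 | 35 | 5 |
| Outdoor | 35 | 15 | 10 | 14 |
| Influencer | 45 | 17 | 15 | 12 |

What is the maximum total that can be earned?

1160

Order all 6 blocks by rate: Search/first 21 > Influencer/first 17 > Outdoor/first 15 > Outdoor/second 14 > Influencer/second 12 > Search/second 5.
Search first at 21: fill all 35 ; 25 left.
Influencer first at 17: only 25 left, fill 25.
Total = 21×35 + 17×25 = 1160.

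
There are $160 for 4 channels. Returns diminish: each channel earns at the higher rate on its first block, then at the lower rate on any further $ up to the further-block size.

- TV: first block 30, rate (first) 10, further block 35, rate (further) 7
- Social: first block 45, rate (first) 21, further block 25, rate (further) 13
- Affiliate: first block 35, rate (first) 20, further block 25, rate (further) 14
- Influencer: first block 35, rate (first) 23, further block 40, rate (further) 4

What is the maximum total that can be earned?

3060

Rank every tier by rate: Influencer/tier1 23 > Social/tier1 21 > Affiliate/tier1 20 > Affiliate/tier2 14 > Social/tier2 13 > TV/tier1 10 > TV/tier2 7 > Influencer/tier2 4.
Influencer tier1 at 23: fill all 35 → 125 left.
Social tier1 at 21: fill all 45 → 80 left.
Affiliate/tier1 (20): +35 → 45 left.
Affiliate tier2 at 14: fill all 25 → 20 left.
Social tier2 at 13: only 20 left, fill 20.
Total = 23×35 + 21×45 + 20×35 + 14×25 + 13×20 = 3060.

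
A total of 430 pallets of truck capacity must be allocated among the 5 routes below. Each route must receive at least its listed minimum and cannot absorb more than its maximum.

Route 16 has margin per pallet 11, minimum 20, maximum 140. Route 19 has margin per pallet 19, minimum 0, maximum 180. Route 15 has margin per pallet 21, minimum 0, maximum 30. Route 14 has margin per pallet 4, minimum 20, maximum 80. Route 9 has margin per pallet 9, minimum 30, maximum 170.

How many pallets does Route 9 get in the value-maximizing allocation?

60

Meeting every minimum uses 20+0+0+20+30 = 70 pallets, leaving 360.
Order the routes by margin per pallet: Route 15 21 > Route 19 19 > Route 16 11 > Route 9 9 > Route 14 4.
Route 15: +30 to 30 (cap) — 330 left.
Give Route 19 180 more to hit its cap of 180 — 150 left.
Give Route 16 120 more to hit its cap of 140 — 30 left.
Only 30 left; Route 9 takes them to reach 60.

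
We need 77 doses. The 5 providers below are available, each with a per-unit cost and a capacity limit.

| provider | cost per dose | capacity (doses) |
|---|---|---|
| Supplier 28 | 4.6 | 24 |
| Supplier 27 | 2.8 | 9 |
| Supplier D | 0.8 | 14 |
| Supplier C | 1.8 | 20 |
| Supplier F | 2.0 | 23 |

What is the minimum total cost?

169

Cheapest first:
Take 14 from Supplier D at 0.8 → need 63 more.
Supplier C at 1.8: take all 20 doses → 43 still needed.
Take 23 from Supplier F at 2.0 → need 20 more.
Supplier 27 at 2.8: take all 9 doses → 11 still needed.
Supplier 28 (4.6): take the remaining 11 → done.
Cost = 14×0.8 + 20×1.8 + 23×2.0 + 9×2.8 + 11×4.6 = 169.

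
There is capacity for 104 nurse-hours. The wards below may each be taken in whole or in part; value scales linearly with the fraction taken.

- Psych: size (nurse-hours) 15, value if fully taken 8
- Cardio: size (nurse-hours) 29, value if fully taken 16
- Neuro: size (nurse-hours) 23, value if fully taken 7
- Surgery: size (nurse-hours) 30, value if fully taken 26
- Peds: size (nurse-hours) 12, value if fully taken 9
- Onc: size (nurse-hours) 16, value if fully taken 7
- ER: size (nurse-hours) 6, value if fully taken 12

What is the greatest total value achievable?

76.25

Sort by value density: ER 12/6≈2, Surgery 26/30≈0.867, Peds 9/12≈0.75, Cardio 16/29≈0.552, Psych 8/15≈0.533, Onc 7/16≈0.438, Neuro 7/23≈0.304.
All 6 nurse-hours of ER fit (value 12) → 98 remain.
Surgery: take in full, 30 nurse-hours for value 26 → 68 left.
All 12 nurse-hours of Peds fit (value 9) → 56 remain.
Take all of Cardio (29 nurse-hours, value 16) → 27 nurse-hours left.
Psych: take in full, 15 nurse-hours for value 8 → 12 left.
12 nurse-hours left: a 12/16 share of Onc gives 7×12/16 = 5.25.
Total value = 76.25.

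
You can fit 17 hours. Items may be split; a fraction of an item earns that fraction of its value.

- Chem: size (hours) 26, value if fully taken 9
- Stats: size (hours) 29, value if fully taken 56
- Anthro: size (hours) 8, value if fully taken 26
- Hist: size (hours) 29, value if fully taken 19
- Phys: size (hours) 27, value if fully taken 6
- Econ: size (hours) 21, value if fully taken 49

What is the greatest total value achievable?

47

Best value per unit of size first: Anthro 26/8≈3.25, Econ 49/21≈2.33, Stats 56/29≈1.93, Hist 19/29≈0.655, Chem 9/26≈0.346, Phys 6/27≈0.222.
All 8 hours of Anthro fit (value 26) — 9 remain.
Only 9 hours remain; take 9/21 of Econ for value 49×9/21 = 21.
Total value = 47.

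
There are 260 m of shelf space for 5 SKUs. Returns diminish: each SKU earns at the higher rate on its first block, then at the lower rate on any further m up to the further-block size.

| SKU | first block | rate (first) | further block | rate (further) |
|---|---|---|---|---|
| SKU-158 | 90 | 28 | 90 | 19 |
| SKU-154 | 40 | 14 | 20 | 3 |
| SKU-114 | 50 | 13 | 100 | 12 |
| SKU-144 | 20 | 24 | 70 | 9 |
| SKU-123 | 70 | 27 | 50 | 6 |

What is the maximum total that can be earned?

6410

Treat each block as its own option and order by rate: SKU-158/first 28 > SKU-123/first 27 > SKU-144/first 24 > SKU-158/second 19 > SKU-154/first 14 > SKU-114/first 13 > SKU-114/second 12 > SKU-144/second 9 > SKU-123/second 6 > SKU-154/second 3.
SKU-158/first (28): +90 — 170 left.
Fill SKU-123 first block (70 at 27) — 100 left.
SKU-144 first at 24: fill all 20 — 80 left.
80 remain; put them into SKU-158 second at 19.
Total = 28×90 + 27×70 + 24×20 + 19×80 = 6410.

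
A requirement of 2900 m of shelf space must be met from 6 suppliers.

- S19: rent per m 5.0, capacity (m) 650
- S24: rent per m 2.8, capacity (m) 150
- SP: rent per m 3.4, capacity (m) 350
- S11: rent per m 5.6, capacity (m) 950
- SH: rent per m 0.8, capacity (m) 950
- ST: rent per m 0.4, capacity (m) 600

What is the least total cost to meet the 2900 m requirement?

6980

Use suppliers in increasing cost order.
Take 600 from ST at 0.4 → need 2300 more.
SH at 0.8: take all 950 m → 1350 still needed.
Take 150 from S24 at 2.8 → need 1200 more.
SP at 3.4: take all 350 m → 850 still needed.
S19 (5.0): use full 650 → 200 m to go.
S11 (5.6): take the remaining 200 → done.
Cost = 600×0.4 + 950×0.8 + 150×2.8 + 350×3.4 + 650×5.0 + 200×5.6 = 6980.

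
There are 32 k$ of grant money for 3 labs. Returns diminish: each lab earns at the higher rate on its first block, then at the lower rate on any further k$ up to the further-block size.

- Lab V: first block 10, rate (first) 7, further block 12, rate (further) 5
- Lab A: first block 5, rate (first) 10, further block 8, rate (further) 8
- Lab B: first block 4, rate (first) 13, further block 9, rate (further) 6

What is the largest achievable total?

Rank every tier by rate: Lab B/first 13 > Lab A/first 10 > Lab A/second 8 > Lab V/first 7 > Lab B/second 6 > Lab V/second 5.
Lab B first at 13: fill all 4 → 28 left.
Lab A/first (10): +5 → 23 left.
Fill Lab A second block (8 at 8) → 15 left.
Fill Lab V first block (10 at 7) → 5 left.
Lab B/second: +5 of 9 at 6; pool empty.
Total = 13×4 + 10×5 + 8×8 + 7×10 + 6×5 = 266.

266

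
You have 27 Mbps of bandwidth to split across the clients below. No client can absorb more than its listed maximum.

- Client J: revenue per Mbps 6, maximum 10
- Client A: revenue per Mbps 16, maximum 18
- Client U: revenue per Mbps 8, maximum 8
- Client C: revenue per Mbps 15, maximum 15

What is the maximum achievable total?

Order the clients by revenue per Mbps: Client A 16 > Client C 15 > Client U 8 > Client J 6.
Give Client A 18 to hit its cap of 18 ; 9 left.
Only 9 left; Client C takes them to reach 9.
Total = 16×18 + 15×9 = 423.

423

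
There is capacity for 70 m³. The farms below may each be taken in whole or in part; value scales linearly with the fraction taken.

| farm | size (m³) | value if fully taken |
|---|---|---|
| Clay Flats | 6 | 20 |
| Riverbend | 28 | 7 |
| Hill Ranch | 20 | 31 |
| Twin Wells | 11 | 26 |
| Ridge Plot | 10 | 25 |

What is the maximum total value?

107.75

Sort by value density: Clay Flats 20/6≈3.33, Ridge Plot 25/10≈2.5, Twin Wells 26/11≈2.36, Hill Ranch 31/20≈1.55, Riverbend 7/28≈0.25.
All 6 m³ of Clay Flats fit (value 20) ; 64 remain.
Ridge Plot: take in full, 10 m³ for value 25 ; 54 left.
Take all of Twin Wells (11 m³, value 26) ; 43 m³ left.
Take all of Hill Ranch (20 m³, value 31) ; 23 m³ left.
Only 23 m³ remain; take 23/28 of Riverbend for value 7×23/28 = 5.75.
Total value = 107.75.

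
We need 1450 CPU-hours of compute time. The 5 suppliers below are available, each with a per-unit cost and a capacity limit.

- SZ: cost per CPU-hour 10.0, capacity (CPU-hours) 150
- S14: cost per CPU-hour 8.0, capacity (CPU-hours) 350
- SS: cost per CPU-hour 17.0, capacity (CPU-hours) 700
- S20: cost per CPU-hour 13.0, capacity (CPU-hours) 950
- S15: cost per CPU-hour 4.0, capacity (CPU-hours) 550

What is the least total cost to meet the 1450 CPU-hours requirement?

11700

Cheapest first:
S15 at 4.0: take all 550 CPU-hours — 900 still needed.
Take 350 from S14 at 8.0 — need 550 more.
SZ at 10.0: take all 150 CPU-hours — 400 still needed.
S20 (13.0): take the remaining 400 — done.
SS: unused.
Cost = 550×4.0 + 350×8.0 + 150×10.0 + 400×13.0 = 11700.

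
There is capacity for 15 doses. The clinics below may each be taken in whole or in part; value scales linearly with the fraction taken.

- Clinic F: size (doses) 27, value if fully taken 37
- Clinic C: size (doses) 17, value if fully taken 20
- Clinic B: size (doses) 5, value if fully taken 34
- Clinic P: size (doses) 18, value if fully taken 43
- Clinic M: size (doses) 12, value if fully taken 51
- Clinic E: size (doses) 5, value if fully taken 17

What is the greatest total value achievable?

76.5

Rank by value-to-size ratio: Clinic B 34/5≈6.8, Clinic M 51/12≈4.25, Clinic E 17/5≈3.4, Clinic P 43/18≈2.39, Clinic F 37/27≈1.37, Clinic C 20/17≈1.18.
Take all of Clinic B (5 doses, value 34) ; 10 doses left.
Fill the last 10 doses with part of Clinic M: 10/12 of it earns 42.5.
Total value = 76.5.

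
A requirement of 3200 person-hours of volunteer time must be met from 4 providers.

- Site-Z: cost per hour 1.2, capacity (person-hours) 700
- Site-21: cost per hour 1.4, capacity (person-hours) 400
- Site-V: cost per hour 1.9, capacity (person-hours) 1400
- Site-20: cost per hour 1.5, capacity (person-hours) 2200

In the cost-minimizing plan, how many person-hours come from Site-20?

2100

Cheapest first:
Site-Z (1.2): use full 700 → 2500 person-hours to go.
Take 400 from Site-21 at 1.4 → need 2100 more.
Site-20 (1.5): take the remaining 2100 → done.
Site-V: unused.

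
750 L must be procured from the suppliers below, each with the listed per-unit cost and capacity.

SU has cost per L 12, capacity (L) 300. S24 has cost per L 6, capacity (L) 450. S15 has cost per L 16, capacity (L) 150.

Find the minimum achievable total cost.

Use suppliers in increasing cost order.
Take 450 from S24 at 6 → need 300 more.
SU (12): use full 300 → 0 L to go.
S15: unused.
Cost = 450×6 + 300×12 = 6300.

6300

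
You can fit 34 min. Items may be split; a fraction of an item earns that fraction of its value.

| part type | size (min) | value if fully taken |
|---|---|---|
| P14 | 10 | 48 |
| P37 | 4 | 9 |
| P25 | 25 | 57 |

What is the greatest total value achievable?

Best value per unit of size first: P14 48/10≈4.8, P25 57/25≈2.28, P37 9/4≈2.25.
Take all of P14 (10 min, value 48) — 24 min left.
Only 24 min remain; take 24/25 of P25 for value 57×24/25 = 54.72.
Total value = 102.72.

102.72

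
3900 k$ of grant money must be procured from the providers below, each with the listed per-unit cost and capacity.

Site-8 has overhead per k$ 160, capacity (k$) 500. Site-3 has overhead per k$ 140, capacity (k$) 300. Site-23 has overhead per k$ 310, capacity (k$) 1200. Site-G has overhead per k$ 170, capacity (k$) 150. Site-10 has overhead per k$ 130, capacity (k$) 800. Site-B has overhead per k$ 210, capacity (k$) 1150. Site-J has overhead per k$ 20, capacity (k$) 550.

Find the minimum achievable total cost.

643500

Cheapest first:
Take 550 from Site-J at 20 ; need 3350 more.
Take 800 from Site-10 at 130 ; need 2550 more.
Site-3 at 140: take all 300 k$ ; 2250 still needed.
Site-8 at 160: take all 500 k$ ; 1750 still needed.
Take 150 from Site-G at 170 ; need 1600 more.
Site-B at 210: take all 1150 k$ ; 450 still needed.
Take 450 from Site-23 at 310 to finish.
Cost = 550×20 + 800×130 + 300×140 + 500×160 + 150×170 + 1150×210 + 450×310 = 643500.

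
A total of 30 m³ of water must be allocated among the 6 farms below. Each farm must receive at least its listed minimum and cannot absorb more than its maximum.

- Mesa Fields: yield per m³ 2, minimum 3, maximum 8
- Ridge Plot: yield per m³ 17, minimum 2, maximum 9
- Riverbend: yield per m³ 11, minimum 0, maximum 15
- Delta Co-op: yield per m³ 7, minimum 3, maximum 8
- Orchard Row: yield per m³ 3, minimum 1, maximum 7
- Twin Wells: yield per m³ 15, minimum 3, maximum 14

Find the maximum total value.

Meeting every minimum uses 3+2+0+3+1+3 = 12 m³, leaving 18.
Rank by yield per m³: Ridge Plot 17 > Twin Wells 15 > Riverbend 11 > Delta Co-op 7 > Orchard Row 3 > Mesa Fields 2.
Ridge Plot takes 7 more to reach its cap of 9 → 11 left.
Give Twin Wells 11 more to hit its cap of 14 → 0 left.
Total = 2×3 + 17×9 + 7×3 + 3×1 + 15×14 = 393.

393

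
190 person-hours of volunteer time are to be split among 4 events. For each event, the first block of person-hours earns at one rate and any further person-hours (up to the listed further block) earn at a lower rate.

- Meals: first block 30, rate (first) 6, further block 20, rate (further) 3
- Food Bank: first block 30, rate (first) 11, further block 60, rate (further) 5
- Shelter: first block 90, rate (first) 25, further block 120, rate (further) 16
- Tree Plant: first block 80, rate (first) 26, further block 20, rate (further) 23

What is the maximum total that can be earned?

Order all 8 blocks by rate: Tree Plant/tier1 26 > Shelter/tier1 25 > Tree Plant/tier2 23 > Shelter/tier2 16 > Food Bank/tier1 11 > Meals/tier1 6 > Food Bank/tier2 5 > Meals/tier2 3.
Tree Plant/tier1 (26): +80 ; 110 left.
Shelter/tier1 (25): +90 ; 20 left.
Tree Plant/tier2 (23): +20 ; 0 left.
Total = 26×80 + 25×90 + 23×20 = 4790.

4790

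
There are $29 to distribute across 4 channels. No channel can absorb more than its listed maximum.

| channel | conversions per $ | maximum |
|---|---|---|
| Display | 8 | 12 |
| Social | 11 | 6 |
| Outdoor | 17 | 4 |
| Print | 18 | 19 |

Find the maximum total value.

Rank by conversions per $: Print 18 > Outdoor 17 > Social 11 > Display 8.
Give Print 19 to hit its cap of 19 — 10 left.
Outdoor takes 4 to reach its cap of 4 — 6 left.
Social takes 6 to reach its cap of 6 — 0 left.
Total = 11×6 + 17×4 + 18×19 = 476.

476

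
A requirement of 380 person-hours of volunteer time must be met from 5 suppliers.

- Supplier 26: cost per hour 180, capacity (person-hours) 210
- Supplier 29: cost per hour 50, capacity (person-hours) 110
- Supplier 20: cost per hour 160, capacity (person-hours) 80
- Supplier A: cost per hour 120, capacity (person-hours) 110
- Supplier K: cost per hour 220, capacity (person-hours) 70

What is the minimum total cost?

Use suppliers in increasing cost order.
Supplier 29 at 50: take all 110 person-hours ; 270 still needed.
Supplier A at 120: take all 110 person-hours ; 160 still needed.
Supplier 20 at 160: take all 80 person-hours ; 80 still needed.
Supplier 26 at 180: take 80 of its 210 ; requirement met.
Supplier K: unused.
Cost = 110×50 + 110×120 + 80×160 + 80×180 = 45900.

45900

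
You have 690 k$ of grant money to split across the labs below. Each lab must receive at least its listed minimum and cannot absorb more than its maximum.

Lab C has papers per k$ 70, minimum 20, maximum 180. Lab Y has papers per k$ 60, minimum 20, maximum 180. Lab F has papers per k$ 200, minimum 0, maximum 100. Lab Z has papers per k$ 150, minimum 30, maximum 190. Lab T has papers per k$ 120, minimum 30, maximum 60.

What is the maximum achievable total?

77900

Meeting every minimum uses 20+20+0+30+30 = 100 k$, leaving 590.
Rank by papers per k$: Lab F 200 > Lab Z 150 > Lab T 120 > Lab C 70 > Lab Y 60.
Give Lab F 100 more to hit its cap of 100 → 490 left.
Lab Z: +160 to 190 (cap) → 330 left.
Lab T takes 30 more to reach its cap of 60 → 300 left.
Lab C: +160 to 180 (cap) → 140 left.
Lab Y has room for 160 more but only 140 remain, so it gets 160.
Total = 70×180 + 60×160 + 200×100 + 150×190 + 120×60 = 77900.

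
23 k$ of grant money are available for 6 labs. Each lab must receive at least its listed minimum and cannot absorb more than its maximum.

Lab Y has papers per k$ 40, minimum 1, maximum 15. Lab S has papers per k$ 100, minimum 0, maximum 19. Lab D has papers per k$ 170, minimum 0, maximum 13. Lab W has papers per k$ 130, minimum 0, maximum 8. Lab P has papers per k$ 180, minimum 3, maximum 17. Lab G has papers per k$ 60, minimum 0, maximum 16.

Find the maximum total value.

Meeting every minimum uses 1+0+0+0+3+0 = 4 k$, leaving 19.
Highest papers per k$ first: Lab P 180 > Lab D 170 > Lab W 130 > Lab S 100 > Lab G 60 > Lab Y 40.
Give Lab P 14 more to hit its cap of 17 → 5 left.
Lab D has room for 13 more but only 5 remain, so it gets 5.
Total = 40×1 + 170×5 + 180×17 = 3950.

3950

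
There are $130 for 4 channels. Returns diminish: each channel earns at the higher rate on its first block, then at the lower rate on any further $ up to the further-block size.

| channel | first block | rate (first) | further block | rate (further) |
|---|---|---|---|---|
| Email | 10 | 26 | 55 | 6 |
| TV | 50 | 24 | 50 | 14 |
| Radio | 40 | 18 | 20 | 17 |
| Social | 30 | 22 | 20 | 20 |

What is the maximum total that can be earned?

2880

Treat each block as its own option and order by rate: Email/T1 26 > TV/T1 24 > Social/T1 22 > Social/T2 20 > Radio/T1 18 > Radio/T2 17 > TV/T2 14 > Email/T2 6.
Fill Email T1 block (10 at 26) ; 120 left.
TV/T1 (24): +50 ; 70 left.
Fill Social T1 block (30 at 22) ; 40 left.
Social T2 at 20: fill all 20 ; 20 left.
20 remain; put them into Radio T1 at 18.
Total = 26×10 + 24×50 + 22×30 + 20×20 + 18×20 = 2880.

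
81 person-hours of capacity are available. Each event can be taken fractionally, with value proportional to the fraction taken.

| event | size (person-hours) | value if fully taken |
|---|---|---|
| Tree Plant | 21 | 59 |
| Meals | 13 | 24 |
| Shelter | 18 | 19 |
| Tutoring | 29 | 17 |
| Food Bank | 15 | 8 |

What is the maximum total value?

119

Rank by value-to-size ratio: Tree Plant 59/21≈2.81, Meals 24/13≈1.85, Shelter 19/18≈1.06, Tutoring 17/29≈0.586, Food Bank 8/15≈0.533.
Tree Plant: take in full, 21 person-hours for value 59 — 60 left.
Meals: take in full, 13 person-hours for value 24 — 47 left.
Take all of Shelter (18 person-hours, value 19) — 29 person-hours left.
Take all of Tutoring (29 person-hours, value 17) — 0 person-hours left.
Total value = 119.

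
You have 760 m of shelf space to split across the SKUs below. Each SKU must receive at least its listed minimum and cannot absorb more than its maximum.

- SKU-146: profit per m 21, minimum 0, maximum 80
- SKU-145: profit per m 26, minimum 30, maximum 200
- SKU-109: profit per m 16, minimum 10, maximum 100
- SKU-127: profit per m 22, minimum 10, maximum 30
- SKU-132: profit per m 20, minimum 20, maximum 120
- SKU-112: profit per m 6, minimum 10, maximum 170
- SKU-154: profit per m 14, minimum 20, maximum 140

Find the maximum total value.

14040

Meeting every minimum uses 0+30+10+10+20+10+20 = 100 m, leaving 660.
Highest profit per m first: SKU-145 26 > SKU-127 22 > SKU-146 21 > SKU-132 20 > SKU-109 16 > SKU-154 14 > SKU-112 6.
SKU-145 takes 170 more to reach its cap of 200 — 490 left.
SKU-127 takes 20 more to reach its cap of 30 — 470 left.
Give SKU-146 80 more to hit its cap of 80 — 390 left.
SKU-132 takes 100 more to reach its cap of 120 — 290 left.
SKU-109 takes 90 more to reach its cap of 100 — 200 left.
Give SKU-154 120 more to hit its cap of 140 — 80 left.
SKU-112: +80 (room for 160) → 90. Pool exhausted.
Total = 21×80 + 26×200 + 16×100 + 22×30 + 20×120 + 6×90 + 14×140 = 14040.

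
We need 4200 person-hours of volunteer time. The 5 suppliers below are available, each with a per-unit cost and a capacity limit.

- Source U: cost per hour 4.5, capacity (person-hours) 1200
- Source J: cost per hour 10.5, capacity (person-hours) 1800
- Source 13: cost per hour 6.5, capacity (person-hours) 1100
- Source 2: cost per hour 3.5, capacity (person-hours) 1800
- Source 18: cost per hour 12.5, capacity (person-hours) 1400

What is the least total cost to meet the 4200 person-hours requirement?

19900

Use suppliers in increasing cost order.
Source 2 at 3.5: take all 1800 person-hours ; 2400 still needed.
Take 1200 from Source U at 4.5 ; need 1200 more.
Take 1100 from Source 13 at 6.5 ; need 100 more.
Source J at 10.5: take 100 of its 1800 ; requirement met.
Source 18: unused.
Cost = 1800×3.5 + 1200×4.5 + 1100×6.5 + 100×10.5 = 19900.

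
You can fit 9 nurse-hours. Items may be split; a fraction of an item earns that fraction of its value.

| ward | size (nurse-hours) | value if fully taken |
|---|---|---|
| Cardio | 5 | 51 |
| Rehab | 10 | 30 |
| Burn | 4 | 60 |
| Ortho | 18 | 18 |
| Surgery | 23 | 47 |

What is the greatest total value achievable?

Rank by value-to-size ratio: Burn 60/4≈15, Cardio 51/5≈10.2, Rehab 30/10≈3, Surgery 47/23≈2.04, Ortho 18/18≈1.
All 4 nurse-hours of Burn fit (value 60) ; 5 remain.
All 5 nurse-hours of Cardio fit (value 51) ; 0 remain.
Total value = 111.

111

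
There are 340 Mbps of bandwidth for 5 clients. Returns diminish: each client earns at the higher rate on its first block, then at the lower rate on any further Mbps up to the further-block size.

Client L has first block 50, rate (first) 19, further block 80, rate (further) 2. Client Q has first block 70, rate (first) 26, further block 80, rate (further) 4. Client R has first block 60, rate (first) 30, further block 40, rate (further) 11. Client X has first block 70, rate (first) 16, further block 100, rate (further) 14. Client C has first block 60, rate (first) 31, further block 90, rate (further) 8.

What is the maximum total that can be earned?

7970

Treat each block as its own option and order by rate: Client C/T1 31 > Client R/T1 30 > Client Q/T1 26 > Client L/T1 19 > Client X/T1 16 > Client X/T2 14 > Client R/T2 11 > Client C/T2 8 > Client Q/T2 4 > Client L/T2 2.
Client C/T1 (31): +60 → 280 left.
Client R T1 at 30: fill all 60 → 220 left.
Client Q T1 at 26: fill all 70 → 150 left.
Client L/T1 (19): +50 → 100 left.
Client X T1 at 16: fill all 70 → 30 left.
30 remain; put them into Client X T2 at 14.
Total = 31×60 + 30×60 + 26×70 + 19×50 + 16×70 + 14×30 = 7970.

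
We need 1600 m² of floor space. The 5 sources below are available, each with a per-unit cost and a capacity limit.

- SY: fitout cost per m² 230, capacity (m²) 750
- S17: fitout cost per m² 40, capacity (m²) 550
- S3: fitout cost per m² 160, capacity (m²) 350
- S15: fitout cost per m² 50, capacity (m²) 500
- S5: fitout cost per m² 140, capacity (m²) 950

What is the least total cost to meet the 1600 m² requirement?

124000

Use sources in increasing cost order.
S17 (40): use full 550 → 1050 m² to go.
S15 (50): use full 500 → 550 m² to go.
S5 at 140: take 550 of its 950 → requirement met.
S3, SY: unused.
Cost = 550×40 + 500×50 + 550×140 = 124000.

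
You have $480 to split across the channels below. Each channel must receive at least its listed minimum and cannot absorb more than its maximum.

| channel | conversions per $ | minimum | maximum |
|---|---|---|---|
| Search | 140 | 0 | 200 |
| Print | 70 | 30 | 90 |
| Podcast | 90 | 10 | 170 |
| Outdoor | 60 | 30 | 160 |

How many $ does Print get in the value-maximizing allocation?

80

Meeting every minimum uses 0+30+10+30 = 70 $, leaving 410.
Highest conversions per $ first: Search 140 > Podcast 90 > Print 70 > Outdoor 60.
Search: +200 to 200 (cap) ; 210 left.
Podcast: +160 to 170 (cap) ; 50 left.
Print has room for 60 more but only 50 remain, so it gets 80.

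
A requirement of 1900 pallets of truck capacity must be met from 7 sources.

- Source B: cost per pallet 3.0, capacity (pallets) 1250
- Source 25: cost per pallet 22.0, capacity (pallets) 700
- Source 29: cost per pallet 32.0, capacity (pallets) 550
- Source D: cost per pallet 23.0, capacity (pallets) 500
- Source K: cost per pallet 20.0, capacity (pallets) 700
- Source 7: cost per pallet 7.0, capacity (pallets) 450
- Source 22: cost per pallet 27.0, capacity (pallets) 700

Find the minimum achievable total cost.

Use sources in increasing cost order.
Source B at 3.0: take all 1250 pallets → 650 still needed.
Take 450 from Source 7 at 7.0 → need 200 more.
Source K (20.0): take the remaining 200 → done.
Source 25, Source D, Source 22, Source 29: unused.
Cost = 1250×3.0 + 450×7.0 + 200×20.0 = 10900.

10900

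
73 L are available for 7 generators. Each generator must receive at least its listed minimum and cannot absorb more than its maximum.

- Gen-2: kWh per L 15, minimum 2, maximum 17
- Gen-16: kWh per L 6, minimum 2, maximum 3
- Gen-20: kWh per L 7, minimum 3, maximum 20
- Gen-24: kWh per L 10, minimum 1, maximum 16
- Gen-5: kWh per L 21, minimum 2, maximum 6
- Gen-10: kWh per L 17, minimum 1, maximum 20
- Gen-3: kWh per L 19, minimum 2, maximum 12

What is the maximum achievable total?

Meeting every minimum uses 2+2+3+1+2+1+2 = 13 L, leaving 60.
Rank by kWh per L: Gen-5 21 > Gen-3 19 > Gen-10 17 > Gen-2 15 > Gen-24 10 > Gen-20 7 > Gen-16 6.
Give Gen-5 4 more to hit its cap of 6 ; 56 left.
Gen-3 takes 10 more to reach its cap of 12 ; 46 left.
Give Gen-10 19 more to hit its cap of 20 ; 27 left.
Gen-2 takes 15 more to reach its cap of 17 ; 12 left.
Only 12 left; Gen-24 takes them to reach 13.
Total = 15×17 + 6×2 + 7×3 + 10×13 + 21×6 + 17×20 + 19×12 = 1112.

1112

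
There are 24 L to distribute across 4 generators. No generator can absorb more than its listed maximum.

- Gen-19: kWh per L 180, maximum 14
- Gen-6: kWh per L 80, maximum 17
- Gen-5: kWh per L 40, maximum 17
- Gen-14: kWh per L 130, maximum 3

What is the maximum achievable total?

3470

Rank by kWh per L: Gen-19 180 > Gen-14 130 > Gen-6 80 > Gen-5 40.
Give Gen-19 14 to hit its cap of 14 ; 10 left.
Gen-14 takes 3 to reach its cap of 3 ; 7 left.
Gen-6: +7 (room for 17) → 7. Pool exhausted.
Total = 180×14 + 80×7 + 130×3 = 3470.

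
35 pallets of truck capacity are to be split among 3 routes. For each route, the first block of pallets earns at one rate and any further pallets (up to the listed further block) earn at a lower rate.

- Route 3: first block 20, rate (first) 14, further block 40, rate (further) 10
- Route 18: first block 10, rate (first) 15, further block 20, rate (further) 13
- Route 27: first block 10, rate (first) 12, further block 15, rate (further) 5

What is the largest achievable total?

495

Order all 6 blocks by rate: Route 18/first 15 > Route 3/first 14 > Route 18/second 13 > Route 27/first 12 > Route 3/second 10 > Route 27/second 5.
Route 18 first at 15: fill all 10 → 25 left.
Route 3/first (14): +20 → 5 left.
Route 18 second at 13: only 5 left, fill 5.
Total = 15×10 + 14×20 + 13×5 = 495.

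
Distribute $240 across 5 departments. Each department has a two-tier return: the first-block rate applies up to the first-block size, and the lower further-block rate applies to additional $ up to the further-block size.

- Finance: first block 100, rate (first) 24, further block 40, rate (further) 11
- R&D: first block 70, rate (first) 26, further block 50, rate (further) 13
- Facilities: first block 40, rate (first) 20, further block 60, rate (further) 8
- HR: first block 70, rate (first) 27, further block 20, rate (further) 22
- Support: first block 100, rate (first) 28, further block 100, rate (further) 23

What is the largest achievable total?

6510

Rank every tier by rate: Support/first 28 > HR/first 27 > R&D/first 26 > Finance/first 24 > Support/second 23 > HR/second 22 > Facilities/first 20 > R&D/second 13 > Finance/second 11 > Facilities/second 8.
Support first at 28: fill all 100 — 140 left.
HR/first (27): +70 — 70 left.
R&D/first (26): +70 — 0 left.
Total = 28×100 + 27×70 + 26×70 = 6510.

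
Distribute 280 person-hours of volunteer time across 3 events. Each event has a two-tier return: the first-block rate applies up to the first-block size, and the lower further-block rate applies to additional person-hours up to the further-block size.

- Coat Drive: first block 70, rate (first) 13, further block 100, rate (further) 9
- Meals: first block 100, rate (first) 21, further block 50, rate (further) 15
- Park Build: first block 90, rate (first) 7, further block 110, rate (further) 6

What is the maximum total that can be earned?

4300

Treat each block as its own option and order by rate: Meals/first 21 > Meals/second 15 > Coat Drive/first 13 > Coat Drive/second 9 > Park Build/first 7 > Park Build/second 6.
Meals/first (21): +100 ; 180 left.
Meals second at 15: fill all 50 ; 130 left.
Coat Drive/first (13): +70 ; 60 left.
Coat Drive second at 9: only 60 left, fill 60.
Total = 21×100 + 15×50 + 13×70 + 9×60 = 4300.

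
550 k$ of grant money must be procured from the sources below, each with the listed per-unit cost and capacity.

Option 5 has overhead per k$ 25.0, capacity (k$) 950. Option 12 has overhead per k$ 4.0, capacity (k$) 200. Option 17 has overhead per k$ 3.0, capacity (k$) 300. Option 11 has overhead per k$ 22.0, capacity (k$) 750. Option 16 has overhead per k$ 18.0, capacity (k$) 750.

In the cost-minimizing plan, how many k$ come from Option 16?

Fill from the cheapest source first.
Take 300 from Option 17 at 3.0 → need 250 more.
Take 200 from Option 12 at 4.0 → need 50 more.
Take 50 from Option 16 at 18.0 to finish.
Option 11, Option 5: unused.

50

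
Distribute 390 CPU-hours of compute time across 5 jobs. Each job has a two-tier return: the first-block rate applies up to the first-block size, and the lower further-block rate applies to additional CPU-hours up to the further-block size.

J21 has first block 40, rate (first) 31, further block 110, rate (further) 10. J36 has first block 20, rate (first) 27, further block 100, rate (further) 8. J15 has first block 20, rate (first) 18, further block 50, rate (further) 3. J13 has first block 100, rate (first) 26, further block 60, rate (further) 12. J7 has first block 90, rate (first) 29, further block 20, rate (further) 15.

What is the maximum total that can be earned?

8770

Order all 10 blocks by rate: J21/T1 31 > J7/T1 29 > J36/T1 27 > J13/T1 26 > J15/T1 18 > J7/T2 15 > J13/T2 12 > J21/T2 10 > J36/T2 8 > J15/T2 3.
J21 T1 at 31: fill all 40 → 350 left.
J7/T1 (29): +90 → 260 left.
J36/T1 (27): +20 → 240 left.
J13 T1 at 26: fill all 100 → 140 left.
Fill J15 T1 block (20 at 18) → 120 left.
J7 T2 at 15: fill all 20 → 100 left.
Fill J13 T2 block (60 at 12) → 40 left.
J21/T2: +40 of 110 at 10; pool empty.
Total = 31×40 + 29×90 + 27×20 + 26×100 + 18×20 + 15×20 + 12×60 + 10×40 = 8770.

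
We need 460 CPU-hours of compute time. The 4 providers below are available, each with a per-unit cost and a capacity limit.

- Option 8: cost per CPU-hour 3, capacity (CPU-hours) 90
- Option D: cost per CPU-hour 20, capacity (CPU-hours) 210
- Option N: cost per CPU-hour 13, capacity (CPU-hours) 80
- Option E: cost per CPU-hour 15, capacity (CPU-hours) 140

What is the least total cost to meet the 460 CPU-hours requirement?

6410

Use providers in increasing cost order.
Option 8 at 3: take all 90 CPU-hours — 370 still needed.
Option N at 13: take all 80 CPU-hours — 290 still needed.
Option E at 15: take all 140 CPU-hours — 150 still needed.
Take 150 from Option D at 20 to finish.
Cost = 90×3 + 80×13 + 140×15 + 150×20 = 6410.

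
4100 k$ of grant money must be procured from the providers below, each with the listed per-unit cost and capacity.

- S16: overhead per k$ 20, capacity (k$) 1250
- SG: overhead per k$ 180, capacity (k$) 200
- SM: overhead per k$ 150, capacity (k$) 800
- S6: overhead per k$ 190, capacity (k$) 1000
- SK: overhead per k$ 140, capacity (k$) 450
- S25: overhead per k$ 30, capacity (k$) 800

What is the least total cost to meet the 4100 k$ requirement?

Use providers in increasing cost order.
S16 (20): use full 1250 — 2850 k$ to go.
S25 (30): use full 800 — 2050 k$ to go.
SK (140): use full 450 — 1600 k$ to go.
SM (150): use full 800 — 800 k$ to go.
SG (180): use full 200 — 600 k$ to go.
Take 600 from S6 at 190 to finish.
Cost = 1250×20 + 800×30 + 450×140 + 800×150 + 200×180 + 600×190 = 382000.

382000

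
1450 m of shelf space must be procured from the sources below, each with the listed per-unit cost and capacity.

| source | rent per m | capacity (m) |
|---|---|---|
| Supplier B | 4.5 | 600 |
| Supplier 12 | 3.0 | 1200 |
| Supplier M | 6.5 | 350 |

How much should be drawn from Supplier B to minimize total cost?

250

Fill from the cheapest source first.
Supplier 12 at 3.0: take all 1200 m — 250 still needed.
Supplier B (4.5): take the remaining 250 — done.
Supplier M: unused.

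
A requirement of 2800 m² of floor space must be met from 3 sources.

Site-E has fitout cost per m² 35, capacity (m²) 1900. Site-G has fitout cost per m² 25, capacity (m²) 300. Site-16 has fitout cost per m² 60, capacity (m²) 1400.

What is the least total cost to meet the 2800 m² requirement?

110000

Cheapest first:
Take 300 from Site-G at 25 ; need 2500 more.
Take 1900 from Site-E at 35 ; need 600 more.
Site-16 at 60: take 600 of its 1400 ; requirement met.
Cost = 300×25 + 1900×35 + 600×60 = 110000.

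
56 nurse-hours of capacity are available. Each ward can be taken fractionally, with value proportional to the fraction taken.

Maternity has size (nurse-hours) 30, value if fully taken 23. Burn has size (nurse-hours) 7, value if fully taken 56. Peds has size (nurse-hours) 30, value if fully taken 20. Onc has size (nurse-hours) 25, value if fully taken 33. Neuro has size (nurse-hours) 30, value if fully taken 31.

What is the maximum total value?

113.8

Rank by value-to-size ratio: Burn 56/7≈8, Onc 33/25≈1.32, Neuro 31/30≈1.03, Maternity 23/30≈0.767, Peds 20/30≈0.667.
All 7 nurse-hours of Burn fit (value 56) — 49 remain.
All 25 nurse-hours of Onc fit (value 33) — 24 remain.
Fill the last 24 nurse-hours with part of Neuro: 24/30 of it earns 24.8.
Total value = 113.8.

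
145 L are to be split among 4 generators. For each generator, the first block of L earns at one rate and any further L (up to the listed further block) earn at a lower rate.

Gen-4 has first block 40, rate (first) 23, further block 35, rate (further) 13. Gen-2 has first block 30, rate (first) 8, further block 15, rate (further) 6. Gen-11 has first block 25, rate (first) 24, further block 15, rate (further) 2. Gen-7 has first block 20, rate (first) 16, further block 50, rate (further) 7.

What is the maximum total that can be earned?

Treat each block as its own option and order by rate: Gen-11/first 24 > Gen-4/first 23 > Gen-7/first 16 > Gen-4/second 13 > Gen-2/first 8 > Gen-7/second 7 > Gen-2/second 6 > Gen-11/second 2.
Gen-11/first (24): +25 ; 120 left.
Fill Gen-4 first block (40 at 23) ; 80 left.
Gen-7/first (16): +20 ; 60 left.
Gen-4/second (13): +35 ; 25 left.
Gen-2/first: +25 of 30 at 8; pool empty.
Total = 24×25 + 23×40 + 16×20 + 13×35 + 8×25 = 2495.

2495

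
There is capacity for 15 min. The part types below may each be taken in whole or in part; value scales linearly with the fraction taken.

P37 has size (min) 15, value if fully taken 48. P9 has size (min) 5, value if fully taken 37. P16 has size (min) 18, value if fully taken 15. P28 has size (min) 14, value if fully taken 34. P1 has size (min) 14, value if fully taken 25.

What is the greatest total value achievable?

Best value per unit of size first: P9 37/5≈7.4, P37 48/15≈3.2, P28 34/14≈2.43, P1 25/14≈1.79, P16 15/18≈0.833.
All 5 min of P9 fit (value 37) → 10 remain.
10 min left: a 10/15 share of P37 gives 48×10/15 = 32.
Total value = 69.

69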